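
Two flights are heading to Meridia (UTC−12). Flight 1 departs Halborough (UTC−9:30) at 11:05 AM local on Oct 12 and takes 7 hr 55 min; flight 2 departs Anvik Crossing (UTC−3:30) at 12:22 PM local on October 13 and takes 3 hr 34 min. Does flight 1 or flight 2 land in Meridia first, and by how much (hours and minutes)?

the first, by 14 hours 56 minutes

Flight 1 in UTC: 11:05 AM + 9:30 = 8:35 PM on Oct 12.
+7 hours 55 minutes → arrive 4:30 AM UTC on Oct 13.
Flight 2 in UTC: 12:22 PM + 3:30 = 3:52 PM on Oct 13.
+3 hours 34 minutes → arrive 7:26 PM UTC on Oct 13.
Flight 1 lands earlier by 14 hours 56 minutes.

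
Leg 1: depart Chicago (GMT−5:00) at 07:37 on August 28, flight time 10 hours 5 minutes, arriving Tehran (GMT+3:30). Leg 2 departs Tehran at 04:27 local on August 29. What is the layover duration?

Convert departure to UTC: 07:37 + 5:00 = 12:37 UTC on Aug 28.
Add 10 hours and 5 minutes flight time → 22:42 UTC.
Tehran is UTC+3:30, so local arrival = 22:42 + 3:30 = 02:12 on Aug 29.
Layover = 04:27 − 02:12 = 2 hours 15 minutes.

2 hours 15 minutes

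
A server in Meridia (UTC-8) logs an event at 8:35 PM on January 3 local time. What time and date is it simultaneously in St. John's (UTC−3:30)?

St. John's is 4:30 ahead of Meridia.
Shift by the zone difference: 8:35 PM + 4:30 = 1:05 AM on Jan 4 in St. John's.

1:05 AM on Jan 4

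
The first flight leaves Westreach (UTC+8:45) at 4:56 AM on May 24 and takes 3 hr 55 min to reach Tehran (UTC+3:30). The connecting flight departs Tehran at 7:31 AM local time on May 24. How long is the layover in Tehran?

Convert departure to UTC: 4:56 AM − 8:45 = 8:11 PM UTC on May 23.
Add 3 hours 55 minutes flight time → 12:06 AM UTC (May 24).
Tehran is UTC+3:30, so local arrival = 12:06 AM + 3:30 = 3:36 AM on May 24.
Layover = 7:31 AM − 3:36 AM = 3 hours 55 minutes.

3 hours 55 minutes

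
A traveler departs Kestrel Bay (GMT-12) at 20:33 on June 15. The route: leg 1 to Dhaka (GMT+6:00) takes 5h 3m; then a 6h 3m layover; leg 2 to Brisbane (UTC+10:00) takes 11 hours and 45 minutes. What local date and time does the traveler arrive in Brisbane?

Convert departure to UTC: 20:33 + 12:00 = 08:33 UTC on Jun 16.
Add 5 hours and 3 minutes leg 1 → 13:36 UTC.
Add 6 hours and 3 minutes layover in Dhaka → 19:39 UTC.
Add 11 hours and 45 minutes leg 2 → 07:24 UTC (Jun 17).
Brisbane is UTC+10:00, so local arrival = 07:24 + 10:00 = 17:24 on Jun 17.

17:24 on June 17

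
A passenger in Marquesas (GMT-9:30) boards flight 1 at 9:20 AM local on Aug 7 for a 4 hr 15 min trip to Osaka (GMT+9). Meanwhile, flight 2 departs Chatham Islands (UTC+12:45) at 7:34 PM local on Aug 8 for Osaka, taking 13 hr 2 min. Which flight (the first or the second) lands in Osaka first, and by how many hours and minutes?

Flight 1 in UTC: 9:20 AM + 9:30 = 6:50 PM on Aug 7.
+4 hours 15 minutes → arrive 11:05 PM UTC on Aug 7.
Flight 2 in UTC: 7:34 PM − 12:45 = 6:49 AM on Aug 8.
+13 hours 2 minutes → arrive 7:51 PM UTC on Aug 8.
Flight 1 lands earlier by 20 hours 46 minutes.

the first, by 20 hours 46 minutes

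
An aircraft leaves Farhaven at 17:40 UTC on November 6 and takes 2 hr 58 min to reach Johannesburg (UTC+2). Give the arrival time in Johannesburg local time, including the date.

22:38 on November 6

Departure is given in UTC: 17:40 on Nov 6.
Add 2 hours 58 minutes → 20:38 UTC.
Johannesburg is UTC+2:00: 20:38 + 2:00 = 22:38 on Nov 6.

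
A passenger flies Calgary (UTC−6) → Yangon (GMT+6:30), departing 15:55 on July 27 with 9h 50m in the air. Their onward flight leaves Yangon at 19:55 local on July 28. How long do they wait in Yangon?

Convert departure to UTC: 15:55 + 6:00 = 21:55 UTC on Jul 27.
Add 9 hours and 50 minutes flight time → 07:45 UTC (Jul 28).
Yangon is UTC+6:30, so local arrival = 07:45 + 6:30 = 14:15 on Jul 28.
Layover = 19:55 − 14:15 = 5 hours 40 minutes.

5 hours 40 minutes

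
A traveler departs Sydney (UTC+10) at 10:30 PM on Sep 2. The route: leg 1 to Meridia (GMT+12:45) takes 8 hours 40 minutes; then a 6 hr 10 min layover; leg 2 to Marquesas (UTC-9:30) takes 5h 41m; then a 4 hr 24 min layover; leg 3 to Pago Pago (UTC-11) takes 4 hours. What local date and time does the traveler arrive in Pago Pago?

Convert departure to UTC: 10:30 PM − 10:00 = 12:30 PM UTC on Sep 2.
Add 8 hours and 40 minutes leg 1 → 9:10 PM UTC.
Add 6 hours 10 minutes layover in Meridia → 3:20 AM UTC (Sep 3).
Add 5 hours and 41 minutes leg 2 → 9:01 AM UTC.
Add 4 hours and 24 minutes layover in Marquesas → 1:25 PM UTC.
Add 4 hours leg 3 → 5:25 PM UTC.
Pago Pago is UTC−11:00, so local arrival = 5:25 PM − 11:00 = 6:25 AM on Sep 3.

6:25 AM on September 3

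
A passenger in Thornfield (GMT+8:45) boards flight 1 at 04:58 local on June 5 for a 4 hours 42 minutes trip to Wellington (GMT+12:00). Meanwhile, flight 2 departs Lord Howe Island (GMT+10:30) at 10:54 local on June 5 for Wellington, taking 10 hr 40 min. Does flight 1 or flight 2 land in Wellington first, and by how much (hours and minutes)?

the first, by 10 hours 9 minutes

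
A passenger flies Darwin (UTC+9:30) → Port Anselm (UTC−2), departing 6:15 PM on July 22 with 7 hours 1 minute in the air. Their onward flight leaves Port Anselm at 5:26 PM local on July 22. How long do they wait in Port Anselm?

Convert departure to UTC: 6:15 PM − 9:30 = 8:45 AM UTC on Jul 22.
Add 7 hours 1 minute flight time → 3:46 PM UTC.
Port Anselm is UTC−2:00, so local arrival = 3:46 PM − 2:00 = 1:46 PM on Jul 22.
Layover = 5:26 PM − 1:46 PM = 3 hours 40 minutes.

3 hours 40 minutes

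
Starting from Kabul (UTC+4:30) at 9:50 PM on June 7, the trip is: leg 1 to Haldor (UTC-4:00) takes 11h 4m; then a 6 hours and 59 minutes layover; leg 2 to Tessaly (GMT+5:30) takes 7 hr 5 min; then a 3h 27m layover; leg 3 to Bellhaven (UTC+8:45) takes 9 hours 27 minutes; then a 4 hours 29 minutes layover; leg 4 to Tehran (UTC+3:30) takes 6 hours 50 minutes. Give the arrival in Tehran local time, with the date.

10:11 PM on June 9

Convert departure to UTC: 9:50 PM − 4:30 = 5:20 PM UTC on Jun 7.
Add 11 hours and 4 minutes leg 1 → 4:24 AM UTC (Jun 8).
Add 6 hours 59 minutes layover in Haldor → 11:23 AM UTC.
Add 7 hours and 5 minutes leg 2 → 6:28 PM UTC.
Add 3 hours and 27 minutes layover in Tessaly → 9:55 PM UTC.
Add 9 hours and 27 minutes leg 3 → 7:22 AM UTC (Jun 9).
Add 4 hours 29 minutes layover in Bellhaven → 11:51 AM UTC.
Add 6 hours 50 minutes leg 4 → 6:41 PM UTC.
Tehran is UTC+3:30, so local arrival = 6:41 PM + 3:30 = 10:11 PM on Jun 9.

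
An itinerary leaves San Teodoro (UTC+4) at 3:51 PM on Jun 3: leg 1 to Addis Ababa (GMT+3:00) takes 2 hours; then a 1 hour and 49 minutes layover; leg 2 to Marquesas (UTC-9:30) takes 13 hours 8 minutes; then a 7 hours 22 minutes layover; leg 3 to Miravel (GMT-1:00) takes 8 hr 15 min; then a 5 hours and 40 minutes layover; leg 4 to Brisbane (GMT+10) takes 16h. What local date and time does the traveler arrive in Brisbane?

4:05 AM on June 6

Convert departure to UTC: 3:51 PM − 4:00 = 11:51 AM UTC on Jun 3.
Add 2 hours leg 1 → 1:51 PM UTC.
Add 1 hour and 49 minutes layover in Addis Ababa → 3:40 PM UTC.
Add 13 hours 8 minutes leg 2 → 4:48 AM UTC (Jun 4).
Add 7 hours 22 minutes layover in Marquesas → 12:10 PM UTC.
Add 8 hours 15 minutes leg 3 → 8:25 PM UTC.
Add 5 hours 40 minutes layover in Miravel → 2:05 AM UTC (Jun 5).
Add 16 hours leg 4 → 6:05 PM UTC.
Brisbane is UTC+10:00, so local arrival = 6:05 PM + 10:00 = 4:05 AM on Jun 6.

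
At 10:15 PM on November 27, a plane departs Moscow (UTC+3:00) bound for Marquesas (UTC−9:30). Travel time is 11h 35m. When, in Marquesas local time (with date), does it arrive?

Marquesas is 12:30 behind Moscow.
After 11 hours and 35 minutes it is 9:50 AM (Nov 28) in Moscow.
Shift by the zone difference: 9:50 AM − 12:30 = 9:20 PM on Nov 27 in Marquesas.

9:20 PM on November 27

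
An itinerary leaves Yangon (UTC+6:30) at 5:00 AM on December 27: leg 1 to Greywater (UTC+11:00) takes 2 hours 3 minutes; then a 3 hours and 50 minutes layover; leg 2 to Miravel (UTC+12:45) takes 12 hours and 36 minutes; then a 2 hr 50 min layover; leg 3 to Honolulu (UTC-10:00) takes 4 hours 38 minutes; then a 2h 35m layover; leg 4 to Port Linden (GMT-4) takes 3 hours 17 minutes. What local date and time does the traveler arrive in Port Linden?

Convert departure to UTC: 5:00 AM − 6:30 = 10:30 PM UTC on Dec 26.
Add 2 hours 3 minutes leg 1 → 12:33 AM UTC (Dec 27).
Add 3 hours 50 minutes layover in Greywater → 4:23 AM UTC.
Add 12 hours 36 minutes leg 2 → 4:59 PM UTC.
Add 2 hours 50 minutes layover in Miravel → 7:49 PM UTC.
Add 4 hours 38 minutes leg 3 → 12:27 AM UTC (Dec 28).
Add 2 hours 35 minutes layover in Honolulu → 3:02 AM UTC.
Add 3 hours and 17 minutes leg 4 → 6:19 AM UTC.
Port Linden is UTC−4:00, so local arrival = 6:19 AM − 4:00 = 2:19 AM on Dec 28.

2:19 AM on December 28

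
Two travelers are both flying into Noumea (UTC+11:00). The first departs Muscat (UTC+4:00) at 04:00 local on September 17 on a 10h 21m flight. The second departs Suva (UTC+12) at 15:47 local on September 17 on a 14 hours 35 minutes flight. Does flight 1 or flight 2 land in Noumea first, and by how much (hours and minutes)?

Flight 1 in UTC: 04:00 − 4:00 = 00:00 on Sep 17.
+10 hours 21 minutes → arrive 10:21 UTC on Sep 17.
Flight 2 in UTC: 15:47 − 12:00 = 03:47 on Sep 17.
+14 hours 35 minutes → arrive 18:22 UTC on Sep 17.
Flight 1 lands earlier by 8 hours 1 minute.

the first, by 8 hours 1 minute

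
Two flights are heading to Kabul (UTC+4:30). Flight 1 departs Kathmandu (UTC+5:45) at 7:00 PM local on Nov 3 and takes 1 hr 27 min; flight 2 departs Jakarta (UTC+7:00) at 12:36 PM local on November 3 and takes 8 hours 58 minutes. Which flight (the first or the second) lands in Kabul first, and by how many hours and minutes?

the second, by 8 minutes

Flight 1 in UTC: 7:00 PM − 5:45 = 1:15 PM on Nov 3.
+1 hour 27 minutes → arrive 2:42 PM UTC on Nov 3.
Flight 2 in UTC: 12:36 PM − 7:00 = 5:36 AM on Nov 3.
+8 hours 58 minutes → arrive 2:34 PM UTC on Nov 3.
Flight 2 lands earlier by 8 minutes.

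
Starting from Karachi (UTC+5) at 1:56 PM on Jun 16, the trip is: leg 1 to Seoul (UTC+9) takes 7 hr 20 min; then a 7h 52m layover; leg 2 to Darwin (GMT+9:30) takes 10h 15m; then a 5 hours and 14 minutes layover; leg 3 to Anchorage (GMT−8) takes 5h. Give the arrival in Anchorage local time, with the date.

Convert departure to UTC: 1:56 PM − 5:00 = 8:56 AM UTC on Jun 16.
Add 7 hours and 20 minutes leg 1 → 4:16 PM UTC.
Add 7 hours and 52 minutes layover in Seoul → 12:08 AM UTC (Jun 17).
Add 10 hours and 15 minutes leg 2 → 10:23 AM UTC.
Add 5 hours and 14 minutes layover in Darwin → 3:37 PM UTC.
Add 5 hours leg 3 → 8:37 PM UTC.
Anchorage is UTC−8:00, so local arrival = 8:37 PM − 8:00 = 12:37 PM on Jun 17.

12:37 PM on June 17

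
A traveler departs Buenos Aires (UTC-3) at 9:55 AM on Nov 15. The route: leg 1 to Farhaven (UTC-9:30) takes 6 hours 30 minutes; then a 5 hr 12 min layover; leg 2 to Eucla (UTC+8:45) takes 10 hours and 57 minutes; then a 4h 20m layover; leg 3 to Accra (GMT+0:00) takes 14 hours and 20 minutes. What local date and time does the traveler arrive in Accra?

6:14 AM on November 17

Convert departure to UTC: 9:55 AM + 3:00 = 12:55 PM UTC on Nov 15.
Add 6 hours 30 minutes leg 1 → 7:25 PM UTC.
Add 5 hours and 12 minutes layover in Farhaven → 12:37 AM UTC (Nov 16).
Add 10 hours 57 minutes leg 2 → 11:34 AM UTC.
Add 4 hours 20 minutes layover in Eucla → 3:54 PM UTC.
Add 14 hours 20 minutes leg 3 → 6:14 AM UTC (Nov 17).
Accra is UTC+0, so local arrival is the same: 6:14 AM on Nov 17.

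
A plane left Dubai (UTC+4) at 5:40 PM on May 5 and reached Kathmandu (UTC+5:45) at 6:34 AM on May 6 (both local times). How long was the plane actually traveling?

11 hours 9 minutes

Departure in UTC: 5:40 PM − 4:00 = 1:40 PM on May 5.
Arrival in UTC: 6:34 AM − 5:45 = 12:49 AM on May 6.
Elapsed = 12:49 AM − 1:40 PM (+1 day) = 11 hours 9 minutes.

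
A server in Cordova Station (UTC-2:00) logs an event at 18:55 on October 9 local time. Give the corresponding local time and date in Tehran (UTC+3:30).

In UTC: 18:55 + 2:00 = 20:55 on Oct 9.
Tehran is UTC+3:30: 20:55 + 3:30 = 00:25 on Oct 10.

00:25 on Oct 10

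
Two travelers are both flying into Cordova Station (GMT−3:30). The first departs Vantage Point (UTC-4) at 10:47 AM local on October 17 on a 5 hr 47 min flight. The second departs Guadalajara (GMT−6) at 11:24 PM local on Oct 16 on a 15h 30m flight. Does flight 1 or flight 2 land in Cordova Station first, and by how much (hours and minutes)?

the first, by 20 minutes

Flight 1 in UTC: 10:47 AM + 4:00 = 2:47 PM on Oct 17.
+5 hours and 47 minutes → arrive 8:34 PM UTC on Oct 17.
Flight 2 in UTC: 11:24 PM + 6:00 = 5:24 AM on Oct 17.
+15 hours and 30 minutes → arrive 8:54 PM UTC on Oct 17.
Flight 1 lands earlier by 20 minutes.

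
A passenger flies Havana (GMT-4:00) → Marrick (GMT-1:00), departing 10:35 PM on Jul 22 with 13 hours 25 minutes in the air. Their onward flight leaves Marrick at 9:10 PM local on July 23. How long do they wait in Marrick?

Convert departure to UTC: 10:35 PM + 4:00 = 2:35 AM UTC on Jul 23.
Add 13 hours 25 minutes flight time → 4:00 PM UTC.
Marrick is UTC−1:00, so local arrival = 4:00 PM − 1:00 = 3:00 PM on Jul 23.
Layover = 9:10 PM − 3:00 PM = 6 hours 10 minutes.

6 hours 10 minutes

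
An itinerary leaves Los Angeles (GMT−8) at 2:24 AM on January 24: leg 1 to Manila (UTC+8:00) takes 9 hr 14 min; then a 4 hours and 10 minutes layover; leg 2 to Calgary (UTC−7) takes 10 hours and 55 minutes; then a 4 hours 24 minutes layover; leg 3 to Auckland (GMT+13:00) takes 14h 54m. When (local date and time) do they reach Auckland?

Convert departure to UTC: 2:24 AM + 8:00 = 10:24 AM UTC on Jan 24.
Add 9 hours and 14 minutes leg 1 → 7:38 PM UTC.
Add 4 hours and 10 minutes layover in Manila → 11:48 PM UTC.
Add 10 hours and 55 minutes leg 2 → 10:43 AM UTC (Jan 25).
Add 4 hours 24 minutes layover in Calgary → 3:07 PM UTC.
Add 14 hours 54 minutes leg 3 → 6:01 AM UTC (Jan 26).
Auckland is UTC+13:00, so local arrival = 6:01 AM + 13:00 = 7:01 PM on Jan 26.

7:01 PM on January 26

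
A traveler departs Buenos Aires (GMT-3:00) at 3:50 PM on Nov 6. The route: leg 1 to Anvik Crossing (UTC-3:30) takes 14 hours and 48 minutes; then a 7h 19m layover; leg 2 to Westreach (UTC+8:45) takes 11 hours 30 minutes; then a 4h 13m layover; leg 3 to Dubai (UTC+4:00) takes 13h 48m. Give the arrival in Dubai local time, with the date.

2:28 AM on November 9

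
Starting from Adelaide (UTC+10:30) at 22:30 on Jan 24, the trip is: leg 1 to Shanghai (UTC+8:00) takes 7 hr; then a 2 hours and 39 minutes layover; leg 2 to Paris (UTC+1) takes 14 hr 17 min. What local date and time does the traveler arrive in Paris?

Convert departure to UTC: 22:30 − 10:30 = 12:00 UTC on Jan 24.
Add 7 hours leg 1 → 19:00 UTC.
Add 2 hours and 39 minutes layover in Shanghai → 21:39 UTC.
Add 14 hours 17 minutes leg 2 → 11:56 UTC (Jan 25).
Paris is UTC+1:00, so local arrival = 11:56 + 1:00 = 12:56 on Jan 25.

12:56 on Jan 25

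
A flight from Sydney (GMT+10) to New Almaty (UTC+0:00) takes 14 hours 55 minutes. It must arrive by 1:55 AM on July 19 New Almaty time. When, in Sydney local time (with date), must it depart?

9:00 PM on July 18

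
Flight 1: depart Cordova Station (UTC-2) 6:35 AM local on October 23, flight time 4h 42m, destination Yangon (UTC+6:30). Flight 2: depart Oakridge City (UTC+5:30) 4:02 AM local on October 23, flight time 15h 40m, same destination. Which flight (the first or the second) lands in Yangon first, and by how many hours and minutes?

Flight 1 in UTC: 6:35 AM + 2:00 = 8:35 AM on Oct 23.
+4 hours 42 minutes → arrive 1:17 PM UTC on Oct 23.
Flight 2 in UTC: 4:02 AM − 5:30 = 10:32 PM on Oct 22.
+15 hours and 40 minutes → arrive 2:12 PM UTC on Oct 23.
Flight 1 lands earlier by 55 minutes.

the first, by 55 minutes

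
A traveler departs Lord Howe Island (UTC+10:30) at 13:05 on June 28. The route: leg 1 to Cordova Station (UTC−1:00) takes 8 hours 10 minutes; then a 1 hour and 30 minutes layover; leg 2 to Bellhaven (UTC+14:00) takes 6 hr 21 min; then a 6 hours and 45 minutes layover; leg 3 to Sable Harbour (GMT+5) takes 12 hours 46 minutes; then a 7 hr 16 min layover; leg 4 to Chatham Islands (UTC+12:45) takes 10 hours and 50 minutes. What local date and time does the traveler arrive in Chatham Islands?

Convert departure to UTC: 13:05 − 10:30 = 02:35 UTC on Jun 28.
Add 8 hours 10 minutes leg 1 → 10:45 UTC.
Add 1 hour and 30 minutes layover in Cordova Station → 12:15 UTC.
Add 6 hours and 21 minutes leg 2 → 18:36 UTC.
Add 6 hours 45 minutes layover in Bellhaven → 01:21 UTC (Jun 29).
Add 12 hours 46 minutes leg 3 → 14:07 UTC.
Add 7 hours 16 minutes layover in Sable Harbour → 21:23 UTC.
Add 10 hours 50 minutes leg 4 → 08:13 UTC (Jun 30).
Chatham Islands is UTC+12:45, so local arrival = 08:13 + 12:45 = 20:58 on Jun 30.

20:58 on June 30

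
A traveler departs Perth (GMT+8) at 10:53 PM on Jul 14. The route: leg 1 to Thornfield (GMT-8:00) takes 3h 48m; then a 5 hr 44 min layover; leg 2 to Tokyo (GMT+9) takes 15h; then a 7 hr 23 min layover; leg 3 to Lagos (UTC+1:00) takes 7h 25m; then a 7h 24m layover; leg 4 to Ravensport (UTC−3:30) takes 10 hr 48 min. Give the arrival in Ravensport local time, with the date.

Convert departure to UTC: 10:53 PM − 8:00 = 2:53 PM UTC on Jul 14.
Add 3 hours 48 minutes leg 1 → 6:41 PM UTC.
Add 5 hours 44 minutes layover in Thornfield → 12:25 AM UTC (Jul 15).
Add 15 hours leg 2 → 3:25 PM UTC.
Add 7 hours and 23 minutes layover in Tokyo → 10:48 PM UTC.
Add 7 hours and 25 minutes leg 3 → 6:13 AM UTC (Jul 16).
Add 7 hours 24 minutes layover in Lagos → 1:37 PM UTC.
Add 10 hours 48 minutes leg 4 → 12:25 AM UTC (Jul 17).
Ravensport is UTC−3:30, so local arrival = 12:25 AM − 3:30 = 8:55 PM on Jul 16.

8:55 PM on Jul 16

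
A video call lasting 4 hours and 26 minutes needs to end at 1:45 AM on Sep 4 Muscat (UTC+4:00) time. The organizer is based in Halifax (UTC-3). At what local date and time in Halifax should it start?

2:19 PM on September 3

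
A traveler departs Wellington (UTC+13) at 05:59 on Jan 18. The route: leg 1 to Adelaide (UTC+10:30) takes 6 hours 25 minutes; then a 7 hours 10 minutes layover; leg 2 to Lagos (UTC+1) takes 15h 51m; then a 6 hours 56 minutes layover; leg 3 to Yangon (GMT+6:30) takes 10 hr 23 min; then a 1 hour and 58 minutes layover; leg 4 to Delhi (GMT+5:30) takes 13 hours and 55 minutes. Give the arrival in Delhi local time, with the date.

Convert departure to UTC: 05:59 − 13:00 = 16:59 UTC on Jan 17.
Add 6 hours and 25 minutes leg 1 → 23:24 UTC.
Add 7 hours 10 minutes layover in Adelaide → 06:34 UTC (Jan 18).
Add 15 hours 51 minutes leg 2 → 22:25 UTC.
Add 6 hours 56 minutes layover in Lagos → 05:21 UTC (Jan 19).
Add 10 hours and 23 minutes leg 3 → 15:44 UTC.
Add 1 hour 58 minutes layover in Yangon → 17:42 UTC.
Add 13 hours and 55 minutes leg 4 → 07:37 UTC (Jan 20).
Delhi is UTC+5:30, so local arrival = 07:37 + 5:30 = 13:07 on Jan 20.

13:07 on Jan 20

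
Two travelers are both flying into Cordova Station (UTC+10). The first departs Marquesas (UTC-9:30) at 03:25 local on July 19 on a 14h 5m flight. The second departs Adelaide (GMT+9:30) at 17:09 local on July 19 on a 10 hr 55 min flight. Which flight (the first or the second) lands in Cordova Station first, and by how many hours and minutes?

the second, by 8 hours 26 minutes

Flight 1 in UTC: 03:25 + 9:30 = 12:55 on Jul 19.
+14 hours 5 minutes → arrive 03:00 UTC on Jul 20.
Flight 2 in UTC: 17:09 − 9:30 = 07:39 on Jul 19.
+10 hours and 55 minutes → arrive 18:34 UTC on Jul 19.
Flight 2 lands earlier by 8 hours 26 minutes.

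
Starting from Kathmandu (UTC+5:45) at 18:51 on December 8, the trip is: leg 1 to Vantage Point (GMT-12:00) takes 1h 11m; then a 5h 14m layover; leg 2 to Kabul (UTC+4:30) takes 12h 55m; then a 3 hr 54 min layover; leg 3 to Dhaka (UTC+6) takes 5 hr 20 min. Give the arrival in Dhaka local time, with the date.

23:40 on December 9

Convert departure to UTC: 18:51 − 5:45 = 13:06 UTC on Dec 8.
Add 1 hour and 11 minutes leg 1 → 14:17 UTC.
Add 5 hours 14 minutes layover in Vantage Point → 19:31 UTC.
Add 12 hours and 55 minutes leg 2 → 08:26 UTC (Dec 9).
Add 3 hours and 54 minutes layover in Kabul → 12:20 UTC.
Add 5 hours 20 minutes leg 3 → 17:40 UTC.
Dhaka is UTC+6:00, so local arrival = 17:40 + 6:00 = 23:40 on Dec 9.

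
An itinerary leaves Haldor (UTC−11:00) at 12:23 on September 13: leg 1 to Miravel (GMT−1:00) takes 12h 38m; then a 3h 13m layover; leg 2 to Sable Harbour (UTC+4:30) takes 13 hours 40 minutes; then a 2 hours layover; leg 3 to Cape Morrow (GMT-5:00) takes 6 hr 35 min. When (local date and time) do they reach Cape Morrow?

Convert departure to UTC: 12:23 + 11:00 = 23:23 UTC on Sep 13.
Add 12 hours 38 minutes leg 1 → 12:01 UTC (Sep 14).
Add 3 hours and 13 minutes layover in Miravel → 15:14 UTC.
Add 13 hours and 40 minutes leg 2 → 04:54 UTC (Sep 15).
Add 2 hours layover in Sable Harbour → 06:54 UTC.
Add 6 hours and 35 minutes leg 3 → 13:29 UTC.
Cape Morrow is UTC−5:00, so local arrival = 13:29 − 5:00 = 08:29 on Sep 15.

08:29 on September 15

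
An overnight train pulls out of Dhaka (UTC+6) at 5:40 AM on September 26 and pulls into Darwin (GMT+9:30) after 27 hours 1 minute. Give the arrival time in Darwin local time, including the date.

12:11 PM on September 27

Darwin is 3:30 ahead of Dhaka.
After 27 hours and 1 minute it is 8:41 AM (Sep 27) in Dhaka.
Shift by the zone difference: 8:41 AM + 3:30 = 12:11 PM on Sep 27 in Darwin.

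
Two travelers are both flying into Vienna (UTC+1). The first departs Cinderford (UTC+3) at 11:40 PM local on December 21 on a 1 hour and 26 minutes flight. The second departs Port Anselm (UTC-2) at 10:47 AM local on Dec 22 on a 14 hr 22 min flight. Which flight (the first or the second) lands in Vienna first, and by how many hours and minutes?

the first, by 29 hours 3 minutes

Flight 1 in UTC: 11:40 PM − 3:00 = 8:40 PM on Dec 21.
+1 hour and 26 minutes → arrive 10:06 PM UTC on Dec 21.
Flight 2 in UTC: 10:47 AM + 2:00 = 12:47 PM on Dec 22.
+14 hours and 22 minutes → arrive 3:09 AM UTC on Dec 23.
Flight 1 lands earlier by 29 hours 3 minutes.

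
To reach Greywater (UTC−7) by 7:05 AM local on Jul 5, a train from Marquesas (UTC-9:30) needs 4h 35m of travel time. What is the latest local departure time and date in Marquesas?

Target arrival in UTC: 7:05 AM + 7:00 = 2:05 PM on Jul 5.
Subtract 4 hours 35 minutes → departure 9:30 AM UTC on Jul 5.
Marquesas is UTC−9:30: 9:30 AM − 9:30 = 12:00 AM on Jul 5.

12:00 AM on July 5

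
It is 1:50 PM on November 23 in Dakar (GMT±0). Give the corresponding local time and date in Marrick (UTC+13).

Dakar is UTC+0 so that is 1:50 PM UTC.
Marrick is UTC+13:00: 1:50 PM + 13:00 = 2:50 AM on Nov 24.

2:50 AM on November 24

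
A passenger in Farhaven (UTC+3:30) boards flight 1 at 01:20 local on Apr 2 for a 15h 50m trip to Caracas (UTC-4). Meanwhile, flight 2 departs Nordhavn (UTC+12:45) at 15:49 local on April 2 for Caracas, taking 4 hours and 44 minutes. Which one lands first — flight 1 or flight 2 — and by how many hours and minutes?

Flight 1 in UTC: 01:20 − 3:30 = 21:50 on Apr 1.
+15 hours 50 minutes → arrive 13:40 UTC on Apr 2.
Flight 2 in UTC: 15:49 − 12:45 = 03:04 on Apr 2.
+4 hours and 44 minutes → arrive 07:48 UTC on Apr 2.
Flight 2 lands earlier by 5 hours 52 minutes.

the second, by 5 hours 52 minutes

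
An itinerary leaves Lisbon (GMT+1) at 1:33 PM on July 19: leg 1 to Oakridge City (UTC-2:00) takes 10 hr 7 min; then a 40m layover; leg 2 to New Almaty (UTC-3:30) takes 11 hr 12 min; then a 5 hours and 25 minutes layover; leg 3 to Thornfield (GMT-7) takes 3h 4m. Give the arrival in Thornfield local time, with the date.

12:01 PM on Jul 20

Convert departure to UTC: 1:33 PM − 1:00 = 12:33 PM UTC on Jul 19.
Add 10 hours and 7 minutes leg 1 → 10:40 PM UTC.
Add 40 minutes layover in Oakridge City → 11:20 PM UTC.
Add 11 hours 12 minutes leg 2 → 10:32 AM UTC (Jul 20).
Add 5 hours and 25 minutes layover in New Almaty → 3:57 PM UTC.
Add 3 hours 4 minutes leg 3 → 7:01 PM UTC.
Thornfield is UTC−7:00, so local arrival = 7:01 PM − 7:00 = 12:01 PM on Jul 20.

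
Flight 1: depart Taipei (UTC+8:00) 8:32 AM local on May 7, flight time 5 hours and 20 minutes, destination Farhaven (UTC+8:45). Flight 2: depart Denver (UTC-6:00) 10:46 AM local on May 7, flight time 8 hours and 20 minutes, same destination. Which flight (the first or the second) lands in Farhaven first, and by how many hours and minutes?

Flight 1 in UTC: 8:32 AM − 8:00 = 12:32 AM on May 7.
+5 hours 20 minutes → arrive 5:52 AM UTC on May 7.
Flight 2 in UTC: 10:46 AM + 6:00 = 4:46 PM on May 7.
+8 hours and 20 minutes → arrive 1:06 AM UTC on May 8.
Flight 1 lands earlier by 19 hours 14 minutes.

the first, by 19 hours 14 minutes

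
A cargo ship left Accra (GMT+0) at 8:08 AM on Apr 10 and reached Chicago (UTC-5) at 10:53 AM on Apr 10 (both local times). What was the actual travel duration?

Departure is already UTC: 8:08 AM on Apr 10.
Arrival in UTC: 10:53 AM + 5:00 = 3:53 PM on Apr 10.
Elapsed = 3:53 PM − 8:08 AM = 7 hours 45 minutes.

7 hours 45 minutes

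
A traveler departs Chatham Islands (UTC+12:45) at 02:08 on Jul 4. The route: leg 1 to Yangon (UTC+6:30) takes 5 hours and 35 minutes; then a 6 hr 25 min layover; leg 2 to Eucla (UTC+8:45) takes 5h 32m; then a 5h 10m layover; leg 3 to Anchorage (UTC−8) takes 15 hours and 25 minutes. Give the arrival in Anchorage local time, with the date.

Convert departure to UTC: 02:08 − 12:45 = 13:23 UTC on Jul 3.
Add 5 hours 35 minutes leg 1 → 18:58 UTC.
Add 6 hours and 25 minutes layover in Yangon → 01:23 UTC (Jul 4).
Add 5 hours and 32 minutes leg 2 → 06:55 UTC.
Add 5 hours and 10 minutes layover in Eucla → 12:05 UTC.
Add 15 hours 25 minutes leg 3 → 03:30 UTC (Jul 5).
Anchorage is UTC−8:00, so local arrival = 03:30 − 8:00 = 19:30 on Jul 4.

19:30 on Jul 4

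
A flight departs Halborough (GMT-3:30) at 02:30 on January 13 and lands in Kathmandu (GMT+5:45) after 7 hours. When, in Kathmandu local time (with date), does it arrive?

Convert departure to UTC: 02:30 + 3:30 = 06:00 UTC on Jan 13.
Add 7 hours travel time → 13:00 UTC.
Kathmandu is UTC+5:45, so local arrival = 13:00 + 5:45 = 18:45 on Jan 13.

18:45 on Jan 13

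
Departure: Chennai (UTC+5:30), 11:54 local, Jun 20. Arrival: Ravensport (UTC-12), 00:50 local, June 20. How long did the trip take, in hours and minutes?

Ravensport is 17:30 behind Chennai.
Clock-face elapsed time (ignoring zones) is −11 hours 4 minutes.
Actual elapsed = −11 hours 4 minutes + 17:30 = 6 hours 26 minutes.

6 hours 26 minutes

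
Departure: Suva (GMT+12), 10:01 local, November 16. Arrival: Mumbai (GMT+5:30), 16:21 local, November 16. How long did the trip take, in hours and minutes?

12 hours 50 minutes

Mumbai is 6:30 behind Suva.
Clock-face elapsed time (ignoring zones) is 6 hours 20 minutes.
Actual elapsed = 6 hours 20 minutes + 6:30 = 12 hours 50 minutes.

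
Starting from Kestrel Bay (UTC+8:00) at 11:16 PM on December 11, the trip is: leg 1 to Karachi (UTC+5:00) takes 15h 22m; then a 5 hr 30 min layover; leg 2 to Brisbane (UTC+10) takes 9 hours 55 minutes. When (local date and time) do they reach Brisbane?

Convert departure to UTC: 11:16 PM − 8:00 = 3:16 PM UTC on Dec 11.
Add 15 hours and 22 minutes leg 1 → 6:38 AM UTC (Dec 12).
Add 5 hours 30 minutes layover in Karachi → 12:08 PM UTC.
Add 9 hours and 55 minutes leg 2 → 10:03 PM UTC.
Brisbane is UTC+10:00, so local arrival = 10:03 PM + 10:00 = 8:03 AM on Dec 13.

8:03 AM on Dec 13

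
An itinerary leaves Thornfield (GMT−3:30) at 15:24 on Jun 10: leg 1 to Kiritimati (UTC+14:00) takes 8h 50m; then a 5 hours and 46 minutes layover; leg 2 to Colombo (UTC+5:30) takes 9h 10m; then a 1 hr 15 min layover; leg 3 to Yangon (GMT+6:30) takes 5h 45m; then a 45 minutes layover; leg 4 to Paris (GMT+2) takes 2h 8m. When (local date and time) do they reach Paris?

Convert departure to UTC: 15:24 + 3:30 = 18:54 UTC on Jun 10.
Add 8 hours and 50 minutes leg 1 → 03:44 UTC (Jun 11).
Add 5 hours 46 minutes layover in Kiritimati → 09:30 UTC.
Add 9 hours and 10 minutes leg 2 → 18:40 UTC.
Add 1 hour and 15 minutes layover in Colombo → 19:55 UTC.
Add 5 hours 45 minutes leg 3 → 01:40 UTC (Jun 12).
Add 45 minutes layover in Yangon → 02:25 UTC.
Add 2 hours and 8 minutes leg 4 → 04:33 UTC.
Paris is UTC+2:00, so local arrival = 04:33 + 2:00 = 06:33 on Jun 12.

06:33 on June 12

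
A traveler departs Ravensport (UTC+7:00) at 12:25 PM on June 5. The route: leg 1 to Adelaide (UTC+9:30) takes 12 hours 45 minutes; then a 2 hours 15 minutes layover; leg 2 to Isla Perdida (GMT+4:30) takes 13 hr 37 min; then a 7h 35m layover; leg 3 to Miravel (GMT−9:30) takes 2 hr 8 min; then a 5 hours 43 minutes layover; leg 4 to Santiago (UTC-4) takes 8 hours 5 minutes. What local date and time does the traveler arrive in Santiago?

5:33 AM on June 7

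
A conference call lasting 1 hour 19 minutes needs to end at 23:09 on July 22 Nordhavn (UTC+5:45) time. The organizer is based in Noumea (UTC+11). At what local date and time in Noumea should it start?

Target end time in UTC: 23:09 − 5:45 = 17:24 on Jul 22.
Subtract 1 hour 19 minutes → start 16:05 UTC on Jul 22.
Noumea is UTC+11:00: 16:05 + 11:00 = 03:05 on Jul 23.

03:05 on Jul 23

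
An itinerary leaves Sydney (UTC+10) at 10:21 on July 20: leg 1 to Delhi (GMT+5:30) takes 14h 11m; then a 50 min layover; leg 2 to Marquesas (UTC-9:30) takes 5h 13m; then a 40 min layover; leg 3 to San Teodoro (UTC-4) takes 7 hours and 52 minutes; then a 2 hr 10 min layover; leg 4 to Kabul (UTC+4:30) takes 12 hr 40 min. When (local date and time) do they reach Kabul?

Convert departure to UTC: 10:21 − 10:00 = 00:21 UTC on Jul 20.
Add 14 hours 11 minutes leg 1 → 14:32 UTC.
Add 50 minutes layover in Delhi → 15:22 UTC.
Add 5 hours and 13 minutes leg 2 → 20:35 UTC.
Add 40 minutes layover in Marquesas → 21:15 UTC.
Add 7 hours and 52 minutes leg 3 → 05:07 UTC (Jul 21).
Add 2 hours 10 minutes layover in San Teodoro → 07:17 UTC.
Add 12 hours and 40 minutes leg 4 → 19:57 UTC.
Kabul is UTC+4:30, so local arrival = 19:57 + 4:30 = 00:27 on Jul 22.

00:27 on July 22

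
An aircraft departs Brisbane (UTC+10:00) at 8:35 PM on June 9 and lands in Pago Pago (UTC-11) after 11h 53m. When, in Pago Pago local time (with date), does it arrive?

Convert departure to UTC: 8:35 PM − 10:00 = 10:35 AM UTC on Jun 9.
Add 11 hours 53 minutes travel time → 10:28 PM UTC.
Pago Pago is UTC−11:00, so local arrival = 10:28 PM − 11:00 = 11:28 AM on Jun 9.

11:28 AM on Jun 9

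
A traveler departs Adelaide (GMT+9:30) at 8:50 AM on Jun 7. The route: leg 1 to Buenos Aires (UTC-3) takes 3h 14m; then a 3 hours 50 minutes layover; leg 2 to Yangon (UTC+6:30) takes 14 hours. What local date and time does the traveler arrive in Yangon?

2:54 AM on June 8

Convert departure to UTC: 8:50 AM − 9:30 = 11:20 PM UTC on Jun 6.
Add 3 hours and 14 minutes leg 1 → 2:34 AM UTC (Jun 7).
Add 3 hours and 50 minutes layover in Buenos Aires → 6:24 AM UTC.
Add 14 hours leg 2 → 8:24 PM UTC.
Yangon is UTC+6:30, so local arrival = 8:24 PM + 6:30 = 2:54 AM on Jun 8.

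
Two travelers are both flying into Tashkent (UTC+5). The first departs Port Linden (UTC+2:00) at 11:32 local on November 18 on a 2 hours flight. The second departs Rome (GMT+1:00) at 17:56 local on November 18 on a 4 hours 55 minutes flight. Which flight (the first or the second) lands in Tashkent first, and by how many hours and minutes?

Flight 1 in UTC: 11:32 − 2:00 = 09:32 on Nov 18.
+2 hours → arrive 11:32 UTC on Nov 18.
Flight 2 in UTC: 17:56 − 1:00 = 16:56 on Nov 18.
+4 hours 55 minutes → arrive 21:51 UTC on Nov 18.
Flight 1 lands earlier by 10 hours 19 minutes.

the first, by 10 hours 19 minutes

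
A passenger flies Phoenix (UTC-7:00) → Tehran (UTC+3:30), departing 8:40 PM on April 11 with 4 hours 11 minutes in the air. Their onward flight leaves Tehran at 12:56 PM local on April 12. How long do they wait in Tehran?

Convert departure to UTC: 8:40 PM + 7:00 = 3:40 AM UTC on Apr 12.
Add 4 hours 11 minutes flight time → 7:51 AM UTC.
Tehran is UTC+3:30, so local arrival = 7:51 AM + 3:30 = 11:21 AM on Apr 12.
Layover = 12:56 PM − 11:21 AM = 1 hour 35 minutes.

1 hour 35 minutes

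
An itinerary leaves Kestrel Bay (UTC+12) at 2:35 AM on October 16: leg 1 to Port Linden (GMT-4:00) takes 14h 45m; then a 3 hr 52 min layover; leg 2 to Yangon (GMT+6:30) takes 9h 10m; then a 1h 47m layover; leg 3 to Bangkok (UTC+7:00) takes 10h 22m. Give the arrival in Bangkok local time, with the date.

1:31 PM on October 17

Convert departure to UTC: 2:35 AM − 12:00 = 2:35 PM UTC on Oct 15.
Add 14 hours and 45 minutes leg 1 → 5:20 AM UTC (Oct 16).
Add 3 hours and 52 minutes layover in Port Linden → 9:12 AM UTC.
Add 9 hours 10 minutes leg 2 → 6:22 PM UTC.
Add 1 hour 47 minutes layover in Yangon → 8:09 PM UTC.
Add 10 hours 22 minutes leg 3 → 6:31 AM UTC (Oct 17).
Bangkok is UTC+7:00, so local arrival = 6:31 AM + 7:00 = 1:31 PM on Oct 17.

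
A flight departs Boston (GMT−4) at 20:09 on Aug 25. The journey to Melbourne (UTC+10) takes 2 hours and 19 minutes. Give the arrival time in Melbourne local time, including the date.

12:28 on Aug 26

Convert departure to UTC: 20:09 + 4:00 = 00:09 UTC on Aug 26.
Add 2 hours 19 minutes travel time → 02:28 UTC.
Melbourne is UTC+10:00, so local arrival = 02:28 + 10:00 = 12:28 on Aug 26.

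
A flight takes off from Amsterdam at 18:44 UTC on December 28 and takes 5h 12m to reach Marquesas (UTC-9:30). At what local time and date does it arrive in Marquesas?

14:26 on December 28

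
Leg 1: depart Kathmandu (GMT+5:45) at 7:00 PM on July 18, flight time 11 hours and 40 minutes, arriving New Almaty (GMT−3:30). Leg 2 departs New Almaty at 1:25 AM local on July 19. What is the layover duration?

Convert departure to UTC: 7:00 PM − 5:45 = 1:15 PM UTC on Jul 18.
Add 11 hours and 40 minutes flight time → 12:55 AM UTC (Jul 19).
New Almaty is UTC−3:30, so local arrival = 12:55 AM − 3:30 = 9:25 PM on Jul 18.
Layover = 1:25 AM − 9:25 PM (+1 day) = 4 hours.

4 hours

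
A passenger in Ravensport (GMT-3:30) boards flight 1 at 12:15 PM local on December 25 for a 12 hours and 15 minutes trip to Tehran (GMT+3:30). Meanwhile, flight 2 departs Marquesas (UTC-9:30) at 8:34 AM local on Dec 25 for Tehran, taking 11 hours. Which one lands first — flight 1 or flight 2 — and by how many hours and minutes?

the first, by 1 hour 4 minutes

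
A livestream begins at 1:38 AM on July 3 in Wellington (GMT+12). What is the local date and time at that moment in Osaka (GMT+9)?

In UTC: 1:38 AM − 12:00 = 1:38 PM on Jul 2.
Osaka is UTC+9:00: 1:38 PM + 9:00 = 10:38 PM on Jul 2.

10:38 PM on July 2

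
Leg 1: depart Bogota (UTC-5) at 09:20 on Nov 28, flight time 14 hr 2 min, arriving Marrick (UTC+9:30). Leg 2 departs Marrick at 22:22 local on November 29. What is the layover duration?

8 hours 30 minutes

Convert departure to UTC: 09:20 + 5:00 = 14:20 UTC on Nov 28.
Add 14 hours 2 minutes flight time → 04:22 UTC (Nov 29).
Marrick is UTC+9:30, so local arrival = 04:22 + 9:30 = 13:52 on Nov 29.
Layover = 22:22 − 13:52 = 8 hours 30 minutes.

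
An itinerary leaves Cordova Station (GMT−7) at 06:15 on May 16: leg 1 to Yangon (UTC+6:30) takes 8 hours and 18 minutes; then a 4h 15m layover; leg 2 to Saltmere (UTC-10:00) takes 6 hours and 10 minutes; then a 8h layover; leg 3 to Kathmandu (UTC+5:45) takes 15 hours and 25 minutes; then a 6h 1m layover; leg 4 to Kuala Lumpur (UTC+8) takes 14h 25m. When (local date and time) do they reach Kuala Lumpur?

Convert departure to UTC: 06:15 + 7:00 = 13:15 UTC on May 16.
Add 8 hours 18 minutes leg 1 → 21:33 UTC.
Add 4 hours and 15 minutes layover in Yangon → 01:48 UTC (May 17).
Add 6 hours 10 minutes leg 2 → 07:58 UTC.
Add 8 hours layover in Saltmere → 15:58 UTC.
Add 15 hours and 25 minutes leg 3 → 07:23 UTC (May 18).
Add 6 hours and 1 minute layover in Kathmandu → 13:24 UTC.
Add 14 hours and 25 minutes leg 4 → 03:49 UTC (May 19).
Kuala Lumpur is UTC+8:00, so local arrival = 03:49 + 8:00 = 11:49 on May 19.

11:49 on May 19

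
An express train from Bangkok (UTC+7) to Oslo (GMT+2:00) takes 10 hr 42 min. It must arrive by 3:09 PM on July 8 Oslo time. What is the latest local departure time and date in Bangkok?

Target arrival in UTC: 3:09 PM − 2:00 = 1:09 PM on Jul 8.
Subtract 10 hours 42 minutes → departure 2:27 AM UTC on Jul 8.
Bangkok is UTC+7:00: 2:27 AM + 7:00 = 9:27 AM on Jul 8.

9:27 AM on July 8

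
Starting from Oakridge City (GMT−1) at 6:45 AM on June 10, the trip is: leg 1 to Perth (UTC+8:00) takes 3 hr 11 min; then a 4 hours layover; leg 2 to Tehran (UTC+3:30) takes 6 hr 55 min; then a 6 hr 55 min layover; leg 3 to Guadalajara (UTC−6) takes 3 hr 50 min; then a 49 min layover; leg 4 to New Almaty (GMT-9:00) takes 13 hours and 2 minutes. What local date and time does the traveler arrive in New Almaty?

1:27 PM on Jun 11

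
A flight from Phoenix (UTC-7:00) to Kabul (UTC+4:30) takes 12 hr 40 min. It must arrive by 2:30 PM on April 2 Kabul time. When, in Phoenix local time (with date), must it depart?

Target arrival in UTC: 2:30 PM − 4:30 = 10:00 AM on Apr 2.
Subtract 12 hours and 40 minutes → departure 9:20 PM UTC on Apr 1.
Phoenix is UTC−7:00: 9:20 PM − 7:00 = 2:20 PM on Apr 1.

2:20 PM on Apr 1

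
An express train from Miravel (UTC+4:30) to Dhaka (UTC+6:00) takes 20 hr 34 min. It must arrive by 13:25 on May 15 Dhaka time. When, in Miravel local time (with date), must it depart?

15:21 on May 14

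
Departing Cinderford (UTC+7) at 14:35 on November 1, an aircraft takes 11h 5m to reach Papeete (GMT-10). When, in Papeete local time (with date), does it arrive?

Convert departure to UTC: 14:35 − 7:00 = 07:35 UTC on Nov 1.
Add 11 hours 5 minutes travel time → 18:40 UTC.
Papeete is UTC−10:00, so local arrival = 18:40 − 10:00 = 08:40 on Nov 1.

08:40 on November 1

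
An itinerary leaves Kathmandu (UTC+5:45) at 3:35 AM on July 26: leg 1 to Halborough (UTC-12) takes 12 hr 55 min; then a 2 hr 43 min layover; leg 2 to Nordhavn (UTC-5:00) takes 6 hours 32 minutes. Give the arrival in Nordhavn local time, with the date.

Convert departure to UTC: 3:35 AM − 5:45 = 9:50 PM UTC on Jul 25.
Add 12 hours 55 minutes leg 1 → 10:45 AM UTC (Jul 26).
Add 2 hours and 43 minutes layover in Halborough → 1:28 PM UTC.
Add 6 hours and 32 minutes leg 2 → 8:00 PM UTC.
Nordhavn is UTC−5:00, so local arrival = 8:00 PM − 5:00 = 3:00 PM on Jul 26.

3:00 PM on July 26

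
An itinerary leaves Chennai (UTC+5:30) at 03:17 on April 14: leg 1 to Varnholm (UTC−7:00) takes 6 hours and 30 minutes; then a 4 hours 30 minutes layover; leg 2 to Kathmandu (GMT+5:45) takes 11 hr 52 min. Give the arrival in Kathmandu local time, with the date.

Convert departure to UTC: 03:17 − 5:30 = 21:47 UTC on Apr 13.
Add 6 hours 30 minutes leg 1 → 04:17 UTC (Apr 14).
Add 4 hours 30 minutes layover in Varnholm → 08:47 UTC.
Add 11 hours 52 minutes leg 2 → 20:39 UTC.
Kathmandu is UTC+5:45, so local arrival = 20:39 + 5:45 = 02:24 on Apr 15.

02:24 on April 15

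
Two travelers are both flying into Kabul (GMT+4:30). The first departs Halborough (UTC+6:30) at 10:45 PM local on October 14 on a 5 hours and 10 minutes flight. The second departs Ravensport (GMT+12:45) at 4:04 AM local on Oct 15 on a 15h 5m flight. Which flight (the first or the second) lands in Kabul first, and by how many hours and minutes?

Flight 1 in UTC: 10:45 PM − 6:30 = 4:15 PM on Oct 14.
+5 hours and 10 minutes → arrive 9:25 PM UTC on Oct 14.
Flight 2 in UTC: 4:04 AM − 12:45 = 3:19 PM on Oct 14.
+15 hours 5 minutes → arrive 6:24 AM UTC on Oct 15.
Flight 1 lands earlier by 8 hours 59 minutes.

the first, by 8 hours 59 minutes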